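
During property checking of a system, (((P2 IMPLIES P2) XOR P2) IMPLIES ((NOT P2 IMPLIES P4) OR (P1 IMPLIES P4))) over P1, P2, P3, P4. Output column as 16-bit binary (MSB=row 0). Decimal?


Formula: (((P2 IMPLIES P2) XOR P2) IMPLIES ((NOT P2 IMPLIES P4) OR (P1 IMPLIES P4))) over P1, P2, P3, P4 (16 rows)
Evaluate each row (bits = P1,P2,P3,P4, MSB first):
  row 0 [0000]: (((0 IMPLIES 0) XOR 0) IMPLIES ((NOT 0 IMPLIES 0) OR (0 IMPLIES 0))) -> 1
  row 1 [0001]: (((0 IMPLIES 0) XOR 0) IMPLIES ((NOT 0 IMPLIES 1) OR (0 IMPLIES 1))) -> 1
  row 2 [0010]: (((0 IMPLIES 0) XOR 0) IMPLIES ((NOT 0 IMPLIES 0) OR (0 IMPLIES 0))) -> 1
  row 3 [0011]: (((0 IMPLIES 0) XOR 0) IMPLIES ((NOT 0 IMPLIES 1) OR (0 IMPLIES 1))) -> 1
  row 4 [0100]: (((1 IMPLIES 1) XOR 1) IMPLIES ((NOT 1 IMPLIES 0) OR (0 IMPLIES 0))) -> 1
  row 5 [0101]: (((1 IMPLIES 1) XOR 1) IMPLIES ((NOT 1 IMPLIES 1) OR (0 IMPLIES 1))) -> 1
  row 6 [0110]: (((1 IMPLIES 1) XOR 1) IMPLIES ((NOT 1 IMPLIES 0) OR (0 IMPLIES 0))) -> 1
  row 7 [0111]: (((1 IMPLIES 1) XOR 1) IMPLIES ((NOT 1 IMPLIES 1) OR (0 IMPLIES 1))) -> 1
  row 8 [1000]: (((0 IMPLIES 0) XOR 0) IMPLIES ((NOT 0 IMPLIES 0) OR (1 IMPLIES 0))) -> 0
  row 9 [1001]: (((0 IMPLIES 0) XOR 0) IMPLIES ((NOT 0 IMPLIES 1) OR (1 IMPLIES 1))) -> 1
  row 10 [1010]: (((0 IMPLIES 0) XOR 0) IMPLIES ((NOT 0 IMPLIES 0) OR (1 IMPLIES 0))) -> 0
  row 11 [1011]: (((0 IMPLIES 0) XOR 0) IMPLIES ((NOT 0 IMPLIES 1) OR (1 IMPLIES 1))) -> 1
  row 12 [1100]: (((1 IMPLIES 1) XOR 1) IMPLIES ((NOT 1 IMPLIES 0) OR (1 IMPLIES 0))) -> 1
  row 13 [1101]: (((1 IMPLIES 1) XOR 1) IMPLIES ((NOT 1 IMPLIES 1) OR (1 IMPLIES 1))) -> 1
  row 14 [1110]: (((1 IMPLIES 1) XOR 1) IMPLIES ((NOT 1 IMPLIES 0) OR (1 IMPLIES 0))) -> 1
  row 15 [1111]: (((1 IMPLIES 1) XOR 1) IMPLIES ((NOT 1 IMPLIES 1) OR (1 IMPLIES 1))) -> 1
Full result column, 4 rows per line (P1,P2 fixed per line; P3,P4 runs 00..11 left to right):
  rows 0-3 [P1,P2=00]: 1111  = hex F
  rows 4-7 [P1,P2=01]: 1111  = hex F
  rows 8-11 [P1,P2=10]: 0101  = hex 5
  rows 12-15 [P1,P2=11]: 1111  = hex F
Output column (row 0 .. row 15) = 1111111101011111
Output column grouped in 4s = 1111 1111 0101 1111 = 0xFF5F
Convert to decimal digit by digit (value = value*16 + digit):
  F -> 15
  15*16 + 15 (F) = 255
  255*16 + 5 = 4085
  4085*16 + 15 (F) = 65375
Decimal = 65375

65375


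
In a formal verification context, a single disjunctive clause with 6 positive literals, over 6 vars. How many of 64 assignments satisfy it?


Step 1: Total=2^6=64
Step 2: Unsat when all 6 false: 2^0=1
Step 3: Sat=64-1=63

63


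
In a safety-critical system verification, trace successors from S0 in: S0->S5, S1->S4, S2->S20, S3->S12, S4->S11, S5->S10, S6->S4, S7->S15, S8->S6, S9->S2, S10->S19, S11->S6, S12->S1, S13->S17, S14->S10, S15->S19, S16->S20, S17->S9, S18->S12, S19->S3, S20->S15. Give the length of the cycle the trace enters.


Trace from S0 until a state repeats:
  S0 -> S5 -> S10 -> S19 -> S3 -> S12 -> S1 -> S4 -> S11 -> S6 -> S4
S4 first seen at step 7, revisited at step 10.
Cycle length = 10 - 7 = 3

3


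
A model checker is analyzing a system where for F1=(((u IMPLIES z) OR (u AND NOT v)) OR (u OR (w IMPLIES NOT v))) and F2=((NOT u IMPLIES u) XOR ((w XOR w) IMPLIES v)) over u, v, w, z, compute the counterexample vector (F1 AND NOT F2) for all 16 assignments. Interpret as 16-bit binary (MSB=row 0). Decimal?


F1 = (((u IMPLIES z) OR (u AND NOT v)) OR (u OR (w IMPLIES NOT v)))
F2 = ((NOT u IMPLIES u) XOR ((w XOR w) IMPLIES v))
Counterexample to F1=>F2 is where F1=1 and F2=0.
Evaluate each row (bits = u,v,w,z, MSB first):
  row 0 [0000]: F1=1 F2=1 -> F1&~F2 -> 0
  row 1 [0001]: F1=1 F2=1 -> F1&~F2 -> 0
  row 2 [0010]: F1=1 F2=1 -> F1&~F2 -> 0
  row 3 [0011]: F1=1 F2=1 -> F1&~F2 -> 0
  row 4 [0100]: F1=1 F2=1 -> F1&~F2 -> 0
  row 5 [0101]: F1=1 F2=1 -> F1&~F2 -> 0
  row 6 [0110]: F1=1 F2=1 -> F1&~F2 -> 0
  row 7 [0111]: F1=1 F2=1 -> F1&~F2 -> 0
  row 8 [1000]: F1=1 F2=0 -> F1&~F2 -> 1
  row 9 [1001]: F1=1 F2=0 -> F1&~F2 -> 1
  row 10 [1010]: F1=1 F2=0 -> F1&~F2 -> 1
  row 11 [1011]: F1=1 F2=0 -> F1&~F2 -> 1
  row 12 [1100]: F1=1 F2=0 -> F1&~F2 -> 1
  row 13 [1101]: F1=1 F2=0 -> F1&~F2 -> 1
  row 14 [1110]: F1=1 F2=0 -> F1&~F2 -> 1
  row 15 [1111]: F1=1 F2=0 -> F1&~F2 -> 1
Full result column, 4 rows per line (u,v fixed per line; w,z runs 00..11 left to right):
  rows 0-3 [u,v=00]: 0000  = hex 0
  rows 4-7 [u,v=01]: 0000  = hex 0
  rows 8-11 [u,v=10]: 1111  = hex F
  rows 12-15 [u,v=11]: 1111  = hex F
Counterexample vector (row 0 .. row 15) = 0000000011111111
Output column grouped in 4s = 0000 0000 1111 1111 = 0x00FF
Convert to decimal digit by digit (value = value*16 + digit):
  0 -> 0
  0*16 + 0 = 0
  0*16 + 15 (F) = 15
  15*16 + 15 (F) = 255
Decimal = 255

255


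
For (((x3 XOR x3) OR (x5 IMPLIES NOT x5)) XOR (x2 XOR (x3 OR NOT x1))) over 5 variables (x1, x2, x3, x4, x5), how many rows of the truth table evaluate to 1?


Formula: (((x3 XOR x3) OR (x5 IMPLIES NOT x5)) XOR (x2 XOR (x3 OR NOT x1))) over 5 vars (32 rows)
Evaluate each row (x1, x2, x3, x4, x5 as bits, MSB first):
  row 0 [00000]: (((0 XOR 0) OR (0 IMPLIES NOT 0)) XOR (0 XOR (0 OR NOT 0))) -> 0
  row 1 [00001]: (((0 XOR 0) OR (1 IMPLIES NOT 1)) XOR (0 XOR (0 OR NOT 0))) -> 1
  row 2 [00010]: (((0 XOR 0) OR (0 IMPLIES NOT 0)) XOR (0 XOR (0 OR NOT 0))) -> 0
  row 3 [00011]: (((0 XOR 0) OR (1 IMPLIES NOT 1)) XOR (0 XOR (0 OR NOT 0))) -> 1
  row 4 [00100]: (((1 XOR 1) OR (0 IMPLIES NOT 0)) XOR (0 XOR (1 OR NOT 0))) -> 0
  row 5 [00101]: (((1 XOR 1) OR (1 IMPLIES NOT 1)) XOR (0 XOR (1 OR NOT 0))) -> 1
  row 6 [00110]: (((1 XOR 1) OR (0 IMPLIES NOT 0)) XOR (0 XOR (1 OR NOT 0))) -> 0
  row 7 [00111]: (((1 XOR 1) OR (1 IMPLIES NOT 1)) XOR (0 XOR (1 OR NOT 0))) -> 1
  row 8 [01000]: (((0 XOR 0) OR (0 IMPLIES NOT 0)) XOR (1 XOR (0 OR NOT 0))) -> 1
  row 9 [01001]: (((0 XOR 0) OR (1 IMPLIES NOT 1)) XOR (1 XOR (0 OR NOT 0))) -> 0
  row 10 [01010]: (((0 XOR 0) OR (0 IMPLIES NOT 0)) XOR (1 XOR (0 OR NOT 0))) -> 1
  row 11 [01011]: (((0 XOR 0) OR (1 IMPLIES NOT 1)) XOR (1 XOR (0 OR NOT 0))) -> 0
  row 12 [01100]: (((1 XOR 1) OR (0 IMPLIES NOT 0)) XOR (1 XOR (1 OR NOT 0))) -> 1
  row 13 [01101]: (((1 XOR 1) OR (1 IMPLIES NOT 1)) XOR (1 XOR (1 OR NOT 0))) -> 0
  row 14 [01110]: (((1 XOR 1) OR (0 IMPLIES NOT 0)) XOR (1 XOR (1 OR NOT 0))) -> 1
  row 15 [01111]: (((1 XOR 1) OR (1 IMPLIES NOT 1)) XOR (1 XOR (1 OR NOT 0))) -> 0
  row 16 [10000]: (((0 XOR 0) OR (0 IMPLIES NOT 0)) XOR (0 XOR (0 OR NOT 1))) -> 1
  row 17 [10001]: (((0 XOR 0) OR (1 IMPLIES NOT 1)) XOR (0 XOR (0 OR NOT 1))) -> 0
  row 18 [10010]: (((0 XOR 0) OR (0 IMPLIES NOT 0)) XOR (0 XOR (0 OR NOT 1))) -> 1
  row 19 [10011]: (((0 XOR 0) OR (1 IMPLIES NOT 1)) XOR (0 XOR (0 OR NOT 1))) -> 0
  row 20 [10100]: (((1 XOR 1) OR (0 IMPLIES NOT 0)) XOR (0 XOR (1 OR NOT 1))) -> 0
  row 21 [10101]: (((1 XOR 1) OR (1 IMPLIES NOT 1)) XOR (0 XOR (1 OR NOT 1))) -> 1
  row 22 [10110]: (((1 XOR 1) OR (0 IMPLIES NOT 0)) XOR (0 XOR (1 OR NOT 1))) -> 0
  row 23 [10111]: (((1 XOR 1) OR (1 IMPLIES NOT 1)) XOR (0 XOR (1 OR NOT 1))) -> 1
  row 24 [11000]: (((0 XOR 0) OR (0 IMPLIES NOT 0)) XOR (1 XOR (0 OR NOT 1))) -> 0
  row 25 [11001]: (((0 XOR 0) OR (1 IMPLIES NOT 1)) XOR (1 XOR (0 OR NOT 1))) -> 1
  row 26 [11010]: (((0 XOR 0) OR (0 IMPLIES NOT 0)) XOR (1 XOR (0 OR NOT 1))) -> 0
  row 27 [11011]: (((0 XOR 0) OR (1 IMPLIES NOT 1)) XOR (1 XOR (0 OR NOT 1))) -> 1
  row 28 [11100]: (((1 XOR 1) OR (0 IMPLIES NOT 0)) XOR (1 XOR (1 OR NOT 1))) -> 1
  row 29 [11101]: (((1 XOR 1) OR (1 IMPLIES NOT 1)) XOR (1 XOR (1 OR NOT 1))) -> 0
  row 30 [11110]: (((1 XOR 1) OR (0 IMPLIES NOT 0)) XOR (1 XOR (1 OR NOT 1))) -> 1
  row 31 [11111]: (((1 XOR 1) OR (1 IMPLIES NOT 1)) XOR (1 XOR (1 OR NOT 1))) -> 0
Full result column, 8 rows per line (x1,x2 fixed per line; x3,x4,x5 runs 000..111 left to right):
  rows 0-7 [x1,x2=00]: 01010101  (ones: 4)
  rows 8-15 [x1,x2=01]: 10101010  (ones: 4)
  rows 16-23 [x1,x2=10]: 10100101  (ones: 4)
  rows 24-31 [x1,x2=11]: 01011010  (ones: 4)
Count of 1-rows = 4+4+4+4 = 16

16


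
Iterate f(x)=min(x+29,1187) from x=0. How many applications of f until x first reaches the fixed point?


Step 1: x=0, cap=1187, increment=29
Step 2: x grows by 29 each step until capped at 1187; fixed point is x=1187
Step 3: iterations = ceil(1187/29) = 41

41


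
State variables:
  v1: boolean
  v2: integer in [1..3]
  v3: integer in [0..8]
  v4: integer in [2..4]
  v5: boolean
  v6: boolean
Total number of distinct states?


State space = product of domain sizes of all variables.
Domain sizes:
  v1 (boolean): 2
  v2 (integer in [1..3]): 3
  v3 (integer in [0..8]): 9
  v4 (integer in [2..4]): 3
  v5 (boolean): 2
  v6 (boolean): 2
Product = 2 * 3 * 9 * 3 * 2 * 2 = 648

648


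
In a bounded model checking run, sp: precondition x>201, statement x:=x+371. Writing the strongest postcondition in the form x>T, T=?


Formula: sp(P, x:=E) = exists old_x. (x = E[old_x/x]) AND P[old_x/x] (old_x is the value of x before the assignment; eliminate old_x by solving x = E[old_x/x] for old_x)
Step 1: Precondition P: x>201, i.e. old_x > 201
Step 2: Assignment gives x = old_x + 371, so old_x = x - 371
Step 3: Substitute into P: x - 371 > 201
Step 4: Simplify: x > 201+371 = 572

572


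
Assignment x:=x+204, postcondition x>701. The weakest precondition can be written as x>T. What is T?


Formula: wp(x:=E, P) = P[E/x] (substitute E for x in postcondition)
Step 1: Postcondition: x>701
Step 2: Substitute x+204 for x: x+204>701
Step 3: Solve for x: x > 701-204 = 497

497


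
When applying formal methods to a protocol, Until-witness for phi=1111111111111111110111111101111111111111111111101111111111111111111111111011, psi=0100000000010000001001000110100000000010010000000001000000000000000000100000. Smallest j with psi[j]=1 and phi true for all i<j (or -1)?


(phi U psi) at 0: need smallest j with psi[j]=1 and phi[i]=1 for all i in [0,j).
Scan from step 0:
  step 0: phi=1, psi=0 -> continue
  step 1: psi=1 and phi held for [0,1) -> witness found
Witness step = 1

1


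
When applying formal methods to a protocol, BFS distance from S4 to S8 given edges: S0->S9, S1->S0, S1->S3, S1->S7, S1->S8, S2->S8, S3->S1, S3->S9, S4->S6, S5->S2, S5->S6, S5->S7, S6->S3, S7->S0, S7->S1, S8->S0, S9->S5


BFS layer-by-layer from S4:
  dist 0: {S4}
  dist 1: {S6}
  dist 2: {S3}
  dist 3: {S1, S9}
  dist 4: {S0, S5, S7, S8}
  -> S8 reached at distance 4
Shortest path length = 4

4


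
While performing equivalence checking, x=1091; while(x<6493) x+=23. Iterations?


Step 1: x goes from 1091 toward 6493 by 23; the body runs while x<6493, so iterations = ceil((bound-start)/step)
Step 2: Distance=5402
Step 3: ceil(5402/23)=235

235


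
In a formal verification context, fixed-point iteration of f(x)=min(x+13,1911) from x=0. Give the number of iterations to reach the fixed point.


Step 1: x=0, cap=1911, increment=13
Step 2: x grows by 13 each step until capped at 1911; fixed point is x=1911
Step 3: iterations = ceil(1911/13) = 147

147


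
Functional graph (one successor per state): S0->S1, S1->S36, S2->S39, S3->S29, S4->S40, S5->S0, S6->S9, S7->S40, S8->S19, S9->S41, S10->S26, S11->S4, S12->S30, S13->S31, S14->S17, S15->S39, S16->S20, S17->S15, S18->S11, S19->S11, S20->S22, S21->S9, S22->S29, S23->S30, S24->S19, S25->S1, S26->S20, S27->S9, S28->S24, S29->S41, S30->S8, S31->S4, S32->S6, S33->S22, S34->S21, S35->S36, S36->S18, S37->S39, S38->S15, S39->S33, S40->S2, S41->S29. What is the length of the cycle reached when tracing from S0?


Trace from S0 until a state repeats:
  S0 -> S1 -> S36 -> S18 -> S11 -> S4 -> S40 -> S2 -> S39 -> S33 -> S22 -> S29 -> S41 -> S29
S29 first seen at step 11, revisited at step 13.
Cycle length = 13 - 11 = 2

2


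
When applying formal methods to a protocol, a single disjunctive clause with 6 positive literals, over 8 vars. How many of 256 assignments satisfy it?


Step 1: Total=2^8=256
Step 2: Unsat when all 6 false: 2^2=4
Step 3: Sat=256-4=252

252


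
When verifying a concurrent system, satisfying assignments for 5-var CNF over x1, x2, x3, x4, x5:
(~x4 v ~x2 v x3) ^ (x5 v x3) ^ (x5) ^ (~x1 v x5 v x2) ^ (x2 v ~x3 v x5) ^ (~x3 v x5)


CNF with 6 clauses over 5 vars (32 assignments).
An assignment satisfies CNF iff every clause has >=1 true literal.
Check each row (bits = x1,x2,x3,x4,x5; clause T/F shown):
  row 0 [00000]: clauses=TFFTTT -> 0
  row 1 [00001]: clauses=TTTTTT -> 1
  row 2 [00010]: clauses=TFFTTT -> 0
  row 3 [00011]: clauses=TTTTTT -> 1
  row 4 [00100]: clauses=TTFTFF -> 0
  row 5 [00101]: clauses=TTTTTT -> 1
  row 6 [00110]: clauses=TTFTFF -> 0
  row 7 [00111]: clauses=TTTTTT -> 1
  row 8 [01000]: clauses=TFFTTT -> 0
  row 9 [01001]: clauses=TTTTTT -> 1
  row 10 [01010]: clauses=FFFTTT -> 0
  row 11 [01011]: clauses=FTTTTT -> 0
  row 12 [01100]: clauses=TTFTTF -> 0
  row 13 [01101]: clauses=TTTTTT -> 1
  row 14 [01110]: clauses=TTFTTF -> 0
  row 15 [01111]: clauses=TTTTTT -> 1
  row 16 [10000]: clauses=TFFFTT -> 0
  row 17 [10001]: clauses=TTTTTT -> 1
  row 18 [10010]: clauses=TFFFTT -> 0
  row 19 [10011]: clauses=TTTTTT -> 1
  row 20 [10100]: clauses=TTFFFF -> 0
  row 21 [10101]: clauses=TTTTTT -> 1
  row 22 [10110]: clauses=TTFFFF -> 0
  row 23 [10111]: clauses=TTTTTT -> 1
  row 24 [11000]: clauses=TFFTTT -> 0
  row 25 [11001]: clauses=TTTTTT -> 1
  row 26 [11010]: clauses=FFFTTT -> 0
  row 27 [11011]: clauses=FTTTTT -> 0
  row 28 [11100]: clauses=TTFTTF -> 0
  row 29 [11101]: clauses=TTTTTT -> 1
  row 30 [11110]: clauses=TTFTTF -> 0
  row 31 [11111]: clauses=TTTTTT -> 1
Full result column, 8 rows per line (x1,x2 fixed per line; x3,x4,x5 runs 000..111 left to right):
  rows 0-7 [x1,x2=00]: 01010101  (ones: 4)
  rows 8-15 [x1,x2=01]: 01000101  (ones: 3)
  rows 16-23 [x1,x2=10]: 01010101  (ones: 4)
  rows 24-31 [x1,x2=11]: 01000101  (ones: 3)
Satisfying assignments = 4+3+4+3 = 14

14


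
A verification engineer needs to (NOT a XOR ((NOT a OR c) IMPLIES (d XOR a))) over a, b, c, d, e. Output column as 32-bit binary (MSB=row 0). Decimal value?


Formula: (NOT a XOR ((NOT a OR c) IMPLIES (d XOR a))) over a, b, c, d, e (32 rows)
Evaluate each row (bits = a,b,c,d,e, MSB first):
  row 0 [00000]: (NOT 0 XOR ((NOT 0 OR 0) IMPLIES (0 XOR 0))) -> 1
  row 1 [00001]: (NOT 0 XOR ((NOT 0 OR 0) IMPLIES (0 XOR 0))) -> 1
  row 2 [00010]: (NOT 0 XOR ((NOT 0 OR 0) IMPLIES (1 XOR 0))) -> 0
  row 3 [00011]: (NOT 0 XOR ((NOT 0 OR 0) IMPLIES (1 XOR 0))) -> 0
  row 4 [00100]: (NOT 0 XOR ((NOT 0 OR 1) IMPLIES (0 XOR 0))) -> 1
  row 5 [00101]: (NOT 0 XOR ((NOT 0 OR 1) IMPLIES (0 XOR 0))) -> 1
  row 6 [00110]: (NOT 0 XOR ((NOT 0 OR 1) IMPLIES (1 XOR 0))) -> 0
  row 7 [00111]: (NOT 0 XOR ((NOT 0 OR 1) IMPLIES (1 XOR 0))) -> 0
  row 8 [01000]: (NOT 0 XOR ((NOT 0 OR 0) IMPLIES (0 XOR 0))) -> 1
  row 9 [01001]: (NOT 0 XOR ((NOT 0 OR 0) IMPLIES (0 XOR 0))) -> 1
  row 10 [01010]: (NOT 0 XOR ((NOT 0 OR 0) IMPLIES (1 XOR 0))) -> 0
  row 11 [01011]: (NOT 0 XOR ((NOT 0 OR 0) IMPLIES (1 XOR 0))) -> 0
  row 12 [01100]: (NOT 0 XOR ((NOT 0 OR 1) IMPLIES (0 XOR 0))) -> 1
  row 13 [01101]: (NOT 0 XOR ((NOT 0 OR 1) IMPLIES (0 XOR 0))) -> 1
  row 14 [01110]: (NOT 0 XOR ((NOT 0 OR 1) IMPLIES (1 XOR 0))) -> 0
  row 15 [01111]: (NOT 0 XOR ((NOT 0 OR 1) IMPLIES (1 XOR 0))) -> 0
  row 16 [10000]: (NOT 1 XOR ((NOT 1 OR 0) IMPLIES (0 XOR 1))) -> 1
  row 17 [10001]: (NOT 1 XOR ((NOT 1 OR 0) IMPLIES (0 XOR 1))) -> 1
  row 18 [10010]: (NOT 1 XOR ((NOT 1 OR 0) IMPLIES (1 XOR 1))) -> 1
  row 19 [10011]: (NOT 1 XOR ((NOT 1 OR 0) IMPLIES (1 XOR 1))) -> 1
  row 20 [10100]: (NOT 1 XOR ((NOT 1 OR 1) IMPLIES (0 XOR 1))) -> 1
  row 21 [10101]: (NOT 1 XOR ((NOT 1 OR 1) IMPLIES (0 XOR 1))) -> 1
  row 22 [10110]: (NOT 1 XOR ((NOT 1 OR 1) IMPLIES (1 XOR 1))) -> 0
  row 23 [10111]: (NOT 1 XOR ((NOT 1 OR 1) IMPLIES (1 XOR 1))) -> 0
  row 24 [11000]: (NOT 1 XOR ((NOT 1 OR 0) IMPLIES (0 XOR 1))) -> 1
  row 25 [11001]: (NOT 1 XOR ((NOT 1 OR 0) IMPLIES (0 XOR 1))) -> 1
  row 26 [11010]: (NOT 1 XOR ((NOT 1 OR 0) IMPLIES (1 XOR 1))) -> 1
  row 27 [11011]: (NOT 1 XOR ((NOT 1 OR 0) IMPLIES (1 XOR 1))) -> 1
  row 28 [11100]: (NOT 1 XOR ((NOT 1 OR 1) IMPLIES (0 XOR 1))) -> 1
  row 29 [11101]: (NOT 1 XOR ((NOT 1 OR 1) IMPLIES (0 XOR 1))) -> 1
  row 30 [11110]: (NOT 1 XOR ((NOT 1 OR 1) IMPLIES (1 XOR 1))) -> 0
  row 31 [11111]: (NOT 1 XOR ((NOT 1 OR 1) IMPLIES (1 XOR 1))) -> 0
Full result column, 4 rows per line (a,b,c fixed per line; d,e runs 00..11 left to right):
  rows 0-3 [a,b,c=000]: 1100  = hex C
  rows 4-7 [a,b,c=001]: 1100  = hex C
  rows 8-11 [a,b,c=010]: 1100  = hex C
  rows 12-15 [a,b,c=011]: 1100  = hex C
  rows 16-19 [a,b,c=100]: 1111  = hex F
  rows 20-23 [a,b,c=101]: 1100  = hex C
  rows 24-27 [a,b,c=110]: 1111  = hex F
  rows 28-31 [a,b,c=111]: 1100  = hex C
Output column (row 0 .. row 31) = 11001100110011001111110011111100
Output column grouped in 4s = 1100 1100 1100 1100 1111 1100 1111 1100 = 0xCCCCFCFC
Convert to decimal digit by digit (value = value*16 + digit):
  C -> 12
  12*16 + 12 (C) = 204
  204*16 + 12 (C) = 3276
  3276*16 + 12 (C) = 52428
  52428*16 + 15 (F) = 838863
  838863*16 + 12 (C) = 13421820
  13421820*16 + 15 (F) = 214749135
  214749135*16 + 12 (C) = 3435986172
Decimal = 3435986172

3435986172


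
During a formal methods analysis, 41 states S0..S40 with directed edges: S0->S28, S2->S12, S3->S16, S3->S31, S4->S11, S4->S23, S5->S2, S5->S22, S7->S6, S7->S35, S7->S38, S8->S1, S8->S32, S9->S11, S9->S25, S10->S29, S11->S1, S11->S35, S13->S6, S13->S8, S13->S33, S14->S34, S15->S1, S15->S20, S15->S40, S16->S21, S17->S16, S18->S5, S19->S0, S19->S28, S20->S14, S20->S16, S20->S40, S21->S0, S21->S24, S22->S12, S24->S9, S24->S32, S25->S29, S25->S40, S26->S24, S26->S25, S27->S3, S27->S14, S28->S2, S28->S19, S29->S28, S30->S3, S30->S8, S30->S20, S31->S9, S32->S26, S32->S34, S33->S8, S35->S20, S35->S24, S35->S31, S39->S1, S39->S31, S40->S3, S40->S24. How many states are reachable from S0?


BFS from S0:
  layer 0: {S0}
  layer 1: {S28}
  layer 2: {S2, S19}
  layer 3: {S12}
Reachable set: {S0, S2, S12, S19, S28}
Count = 5

5


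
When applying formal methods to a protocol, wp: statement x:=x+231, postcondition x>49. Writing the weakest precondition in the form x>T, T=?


Formula: wp(x:=E, P) = P[E/x] (substitute E for x in postcondition)
Step 1: Postcondition: x>49
Step 2: Substitute x+231 for x: x+231>49
Step 3: Solve for x: x > 49-231 = -182

-182


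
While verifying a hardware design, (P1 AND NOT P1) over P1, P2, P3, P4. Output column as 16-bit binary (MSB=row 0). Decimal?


Formula: (P1 AND NOT P1) over P1, P2, P3, P4 (16 rows)
Evaluate each row (bits = P1,P2,P3,P4, MSB first):
  row 0 [0000]: (0 AND NOT 0) -> 0
  row 1 [0001]: (0 AND NOT 0) -> 0
  row 2 [0010]: (0 AND NOT 0) -> 0
  row 3 [0011]: (0 AND NOT 0) -> 0
  row 4 [0100]: (0 AND NOT 0) -> 0
  row 5 [0101]: (0 AND NOT 0) -> 0
  row 6 [0110]: (0 AND NOT 0) -> 0
  row 7 [0111]: (0 AND NOT 0) -> 0
  row 8 [1000]: (1 AND NOT 1) -> 0
  row 9 [1001]: (1 AND NOT 1) -> 0
  row 10 [1010]: (1 AND NOT 1) -> 0
  row 11 [1011]: (1 AND NOT 1) -> 0
  row 12 [1100]: (1 AND NOT 1) -> 0
  row 13 [1101]: (1 AND NOT 1) -> 0
  row 14 [1110]: (1 AND NOT 1) -> 0
  row 15 [1111]: (1 AND NOT 1) -> 0
Full result column, 4 rows per line (P1,P2 fixed per line; P3,P4 runs 00..11 left to right):
  rows 0-3 [P1,P2=00]: 0000  = hex 0
  rows 4-7 [P1,P2=01]: 0000  = hex 0
  rows 8-11 [P1,P2=10]: 0000  = hex 0
  rows 12-15 [P1,P2=11]: 0000  = hex 0
Output column (row 0 .. row 15) = 0000000000000000
Output column grouped in 4s = 0000 0000 0000 0000 = 0x0000
Convert to decimal digit by digit (value = value*16 + digit):
  0 -> 0
  0*16 + 0 = 0
  0*16 + 0 = 0
  0*16 + 0 = 0
Decimal = 0

0


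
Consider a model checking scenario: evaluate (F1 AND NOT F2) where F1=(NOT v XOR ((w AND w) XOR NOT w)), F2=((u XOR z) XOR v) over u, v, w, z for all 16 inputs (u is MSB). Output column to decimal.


F1 = (NOT v XOR ((w AND w) XOR NOT w))
F2 = ((u XOR z) XOR v)
Counterexample to F1=>F2 is where F1=1 and F2=0.
Evaluate each row (bits = u,v,w,z, MSB first):
  row 0 [0000]: F1=0 F2=0 -> F1&~F2 -> 0
  row 1 [0001]: F1=0 F2=1 -> F1&~F2 -> 0
  row 2 [0010]: F1=0 F2=0 -> F1&~F2 -> 0
  row 3 [0011]: F1=0 F2=1 -> F1&~F2 -> 0
  row 4 [0100]: F1=1 F2=1 -> F1&~F2 -> 0
  row 5 [0101]: F1=1 F2=0 -> F1&~F2 -> 1
  row 6 [0110]: F1=1 F2=1 -> F1&~F2 -> 0
  row 7 [0111]: F1=1 F2=0 -> F1&~F2 -> 1
  row 8 [1000]: F1=0 F2=1 -> F1&~F2 -> 0
  row 9 [1001]: F1=0 F2=0 -> F1&~F2 -> 0
  row 10 [1010]: F1=0 F2=1 -> F1&~F2 -> 0
  row 11 [1011]: F1=0 F2=0 -> F1&~F2 -> 0
  row 12 [1100]: F1=1 F2=0 -> F1&~F2 -> 1
  row 13 [1101]: F1=1 F2=1 -> F1&~F2 -> 0
  row 14 [1110]: F1=1 F2=0 -> F1&~F2 -> 1
  row 15 [1111]: F1=1 F2=1 -> F1&~F2 -> 0
Full result column, 4 rows per line (u,v fixed per line; w,z runs 00..11 left to right):
  rows 0-3 [u,v=00]: 0000  = hex 0
  rows 4-7 [u,v=01]: 0101  = hex 5
  rows 8-11 [u,v=10]: 0000  = hex 0
  rows 12-15 [u,v=11]: 1010  = hex A
Counterexample vector (row 0 .. row 15) = 0000010100001010
Output column grouped in 4s = 0000 0101 0000 1010 = 0x050A
Convert to decimal digit by digit (value = value*16 + digit):
  0 -> 0
  0*16 + 5 = 5
  5*16 + 0 = 80
  80*16 + 10 (A) = 1290
Decimal = 1290

1290


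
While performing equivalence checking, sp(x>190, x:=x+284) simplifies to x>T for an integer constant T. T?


Formula: sp(P, x:=E) = exists old_x. (x = E[old_x/x]) AND P[old_x/x] (old_x is the value of x before the assignment; eliminate old_x by solving x = E[old_x/x] for old_x)
Step 1: Precondition P: x>190, i.e. old_x > 190
Step 2: Assignment gives x = old_x + 284, so old_x = x - 284
Step 3: Substitute into P: x - 284 > 190
Step 4: Simplify: x > 190+284 = 474

474


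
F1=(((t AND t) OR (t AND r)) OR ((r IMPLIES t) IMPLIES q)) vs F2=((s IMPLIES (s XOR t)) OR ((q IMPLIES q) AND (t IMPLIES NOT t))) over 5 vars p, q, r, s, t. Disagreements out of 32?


F1 = (((t AND t) OR (t AND r)) OR ((r IMPLIES t) IMPLIES q))
F2 = ((s IMPLIES (s XOR t)) OR ((q IMPLIES q) AND (t IMPLIES NOT t)))
Evaluate both on each of 32 rows (bits = p,q,r,s,t):
  row 0 [00000]: F1=0 F2=1 (differ) -> 1
  row 1 [00001]: F1=1 F2=1 -> 0
  row 2 [00010]: F1=0 F2=1 (differ) -> 1
  row 3 [00011]: F1=1 F2=0 (differ) -> 1
  row 4 [00100]: F1=1 F2=1 -> 0
  row 5 [00101]: F1=1 F2=1 -> 0
  row 6 [00110]: F1=1 F2=1 -> 0
  row 7 [00111]: F1=1 F2=0 (differ) -> 1
  row 8 [01000]: F1=1 F2=1 -> 0
  row 9 [01001]: F1=1 F2=1 -> 0
  row 10 [01010]: F1=1 F2=1 -> 0
  row 11 [01011]: F1=1 F2=0 (differ) -> 1
  row 12 [01100]: F1=1 F2=1 -> 0
  row 13 [01101]: F1=1 F2=1 -> 0
  row 14 [01110]: F1=1 F2=1 -> 0
  row 15 [01111]: F1=1 F2=0 (differ) -> 1
  row 16 [10000]: F1=0 F2=1 (differ) -> 1
  row 17 [10001]: F1=1 F2=1 -> 0
  row 18 [10010]: F1=0 F2=1 (differ) -> 1
  row 19 [10011]: F1=1 F2=0 (differ) -> 1
  row 20 [10100]: F1=1 F2=1 -> 0
  row 21 [10101]: F1=1 F2=1 -> 0
  row 22 [10110]: F1=1 F2=1 -> 0
  row 23 [10111]: F1=1 F2=0 (differ) -> 1
  row 24 [11000]: F1=1 F2=1 -> 0
  row 25 [11001]: F1=1 F2=1 -> 0
  row 26 [11010]: F1=1 F2=1 -> 0
  row 27 [11011]: F1=1 F2=0 (differ) -> 1
  row 28 [11100]: F1=1 F2=1 -> 0
  row 29 [11101]: F1=1 F2=1 -> 0
  row 30 [11110]: F1=1 F2=1 -> 0
  row 31 [11111]: F1=1 F2=0 (differ) -> 1
Full result column, 8 rows per line (p,q fixed per line; r,s,t runs 000..111 left to right):
  rows 0-7 [p,q=00]: 10110001  (ones: 4)
  rows 8-15 [p,q=01]: 00010001  (ones: 2)
  rows 16-23 [p,q=10]: 10110001  (ones: 4)
  rows 24-31 [p,q=11]: 00010001  (ones: 2)
Disagreements = 4+2+4+2 = 12

12


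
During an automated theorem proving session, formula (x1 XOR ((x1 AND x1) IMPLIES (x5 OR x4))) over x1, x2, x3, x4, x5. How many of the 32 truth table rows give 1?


Formula: (x1 XOR ((x1 AND x1) IMPLIES (x5 OR x4))) over 5 vars (32 rows)
Evaluate each row (x1, x2, x3, x4, x5 as bits, MSB first):
  row 0 [00000]: (0 XOR ((0 AND 0) IMPLIES (0 OR 0))) -> 1
  row 1 [00001]: (0 XOR ((0 AND 0) IMPLIES (1 OR 0))) -> 1
  row 2 [00010]: (0 XOR ((0 AND 0) IMPLIES (0 OR 1))) -> 1
  row 3 [00011]: (0 XOR ((0 AND 0) IMPLIES (1 OR 1))) -> 1
  row 4 [00100]: (0 XOR ((0 AND 0) IMPLIES (0 OR 0))) -> 1
  row 5 [00101]: (0 XOR ((0 AND 0) IMPLIES (1 OR 0))) -> 1
  row 6 [00110]: (0 XOR ((0 AND 0) IMPLIES (0 OR 1))) -> 1
  row 7 [00111]: (0 XOR ((0 AND 0) IMPLIES (1 OR 1))) -> 1
  row 8 [01000]: (0 XOR ((0 AND 0) IMPLIES (0 OR 0))) -> 1
  row 9 [01001]: (0 XOR ((0 AND 0) IMPLIES (1 OR 0))) -> 1
  row 10 [01010]: (0 XOR ((0 AND 0) IMPLIES (0 OR 1))) -> 1
  row 11 [01011]: (0 XOR ((0 AND 0) IMPLIES (1 OR 1))) -> 1
  row 12 [01100]: (0 XOR ((0 AND 0) IMPLIES (0 OR 0))) -> 1
  row 13 [01101]: (0 XOR ((0 AND 0) IMPLIES (1 OR 0))) -> 1
  row 14 [01110]: (0 XOR ((0 AND 0) IMPLIES (0 OR 1))) -> 1
  row 15 [01111]: (0 XOR ((0 AND 0) IMPLIES (1 OR 1))) -> 1
  row 16 [10000]: (1 XOR ((1 AND 1) IMPLIES (0 OR 0))) -> 1
  row 17 [10001]: (1 XOR ((1 AND 1) IMPLIES (1 OR 0))) -> 0
  row 18 [10010]: (1 XOR ((1 AND 1) IMPLIES (0 OR 1))) -> 0
  row 19 [10011]: (1 XOR ((1 AND 1) IMPLIES (1 OR 1))) -> 0
  row 20 [10100]: (1 XOR ((1 AND 1) IMPLIES (0 OR 0))) -> 1
  row 21 [10101]: (1 XOR ((1 AND 1) IMPLIES (1 OR 0))) -> 0
  row 22 [10110]: (1 XOR ((1 AND 1) IMPLIES (0 OR 1))) -> 0
  row 23 [10111]: (1 XOR ((1 AND 1) IMPLIES (1 OR 1))) -> 0
  row 24 [11000]: (1 XOR ((1 AND 1) IMPLIES (0 OR 0))) -> 1
  row 25 [11001]: (1 XOR ((1 AND 1) IMPLIES (1 OR 0))) -> 0
  row 26 [11010]: (1 XOR ((1 AND 1) IMPLIES (0 OR 1))) -> 0
  row 27 [11011]: (1 XOR ((1 AND 1) IMPLIES (1 OR 1))) -> 0
  row 28 [11100]: (1 XOR ((1 AND 1) IMPLIES (0 OR 0))) -> 1
  row 29 [11101]: (1 XOR ((1 AND 1) IMPLIES (1 OR 0))) -> 0
  row 30 [11110]: (1 XOR ((1 AND 1) IMPLIES (0 OR 1))) -> 0
  row 31 [11111]: (1 XOR ((1 AND 1) IMPLIES (1 OR 1))) -> 0
Full result column, 8 rows per line (x1,x2 fixed per line; x3,x4,x5 runs 000..111 left to right):
  rows 0-7 [x1,x2=00]: 11111111  (ones: 8)
  rows 8-15 [x1,x2=01]: 11111111  (ones: 8)
  rows 16-23 [x1,x2=10]: 10001000  (ones: 2)
  rows 24-31 [x1,x2=11]: 10001000  (ones: 2)
Count of 1-rows = 8+8+2+2 = 20

20


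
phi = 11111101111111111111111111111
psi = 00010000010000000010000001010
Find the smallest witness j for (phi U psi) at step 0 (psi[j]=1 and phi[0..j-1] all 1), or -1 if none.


(phi U psi) at 0: need smallest j with psi[j]=1 and phi[i]=1 for all i in [0,j).
Scan from step 0:
  step 0: phi=1, psi=0 -> continue
  step 1: phi=1, psi=0 -> continue
  step 2: phi=1, psi=0 -> continue
  step 3: psi=1 and phi held for [0,3) -> witness found
Witness step = 3

3


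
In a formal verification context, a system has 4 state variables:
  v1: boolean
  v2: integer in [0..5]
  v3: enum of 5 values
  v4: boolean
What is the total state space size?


State space = product of domain sizes of all variables.
Domain sizes:
  v1 (boolean): 2
  v2 (integer in [0..5]): 6
  v3 (enum of 5 values): 5
  v4 (boolean): 2
Product = 2 * 6 * 5 * 2 = 120

120


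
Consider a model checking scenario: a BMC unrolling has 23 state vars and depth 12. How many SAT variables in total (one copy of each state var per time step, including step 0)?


BMC unrolls to depth k, creating one copy of each state var for steps 0..k.
Step count = 12 + 1 = 13 (steps 0 through 12)
Vars per step = 23
Total = 23 * 13 = 299

299


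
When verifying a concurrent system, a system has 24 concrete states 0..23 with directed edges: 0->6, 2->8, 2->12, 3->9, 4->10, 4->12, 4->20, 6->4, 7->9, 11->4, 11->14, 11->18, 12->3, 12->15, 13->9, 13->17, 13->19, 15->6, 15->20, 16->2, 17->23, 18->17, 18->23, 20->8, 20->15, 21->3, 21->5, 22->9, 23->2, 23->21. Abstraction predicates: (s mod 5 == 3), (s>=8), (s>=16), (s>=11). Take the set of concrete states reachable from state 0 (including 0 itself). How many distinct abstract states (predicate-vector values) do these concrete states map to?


BFS from 0:
Concrete reachable: {0, 3, 4, 6, 8, 9, 10, 12, 15, 20}
Abstract via predicates (s mod 5 == 3), (s>=8), (s>=16), (s>=11):
  (0,0,0,0) <- {0, 4, 6}
  (0,1,0,0) <- {9, 10}
  (0,1,0,1) <- {12, 15}
  (0,1,1,1) <- {20}
  (1,0,0,0) <- {3}
  (1,1,0,0) <- {8}
Distinct abstract states = 6

6


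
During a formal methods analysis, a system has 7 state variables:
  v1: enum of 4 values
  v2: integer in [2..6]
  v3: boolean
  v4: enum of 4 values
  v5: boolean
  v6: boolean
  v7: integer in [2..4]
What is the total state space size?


State space = product of domain sizes of all variables.
Domain sizes:
  v1 (enum of 4 values): 4
  v2 (integer in [2..6]): 5
  v3 (boolean): 2
  v4 (enum of 4 values): 4
  v5 (boolean): 2
  v6 (boolean): 2
  v7 (integer in [2..4]): 3
Product = 4 * 5 * 2 * 4 * 2 * 2 * 3 = 1920

1920


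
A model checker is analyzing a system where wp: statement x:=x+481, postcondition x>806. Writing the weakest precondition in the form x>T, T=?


Formula: wp(x:=E, P) = P[E/x] (substitute E for x in postcondition)
Step 1: Postcondition: x>806
Step 2: Substitute x+481 for x: x+481>806
Step 3: Solve for x: x > 806-481 = 325

325


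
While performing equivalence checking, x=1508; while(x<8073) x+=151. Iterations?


Step 1: x goes from 1508 toward 8073 by 151; the body runs while x<8073, so iterations = ceil((bound-start)/step)
Step 2: Distance=6565
Step 3: ceil(6565/151)=44

44


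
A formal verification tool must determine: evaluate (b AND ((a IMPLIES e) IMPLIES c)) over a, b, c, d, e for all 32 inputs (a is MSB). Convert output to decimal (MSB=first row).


Formula: (b AND ((a IMPLIES e) IMPLIES c)) over a, b, c, d, e (32 rows)
Evaluate each row (bits = a,b,c,d,e, MSB first):
  row 0 [00000]: (0 AND ((0 IMPLIES 0) IMPLIES 0)) -> 0
  row 1 [00001]: (0 AND ((0 IMPLIES 1) IMPLIES 0)) -> 0
  row 2 [00010]: (0 AND ((0 IMPLIES 0) IMPLIES 0)) -> 0
  row 3 [00011]: (0 AND ((0 IMPLIES 1) IMPLIES 0)) -> 0
  row 4 [00100]: (0 AND ((0 IMPLIES 0) IMPLIES 1)) -> 0
  row 5 [00101]: (0 AND ((0 IMPLIES 1) IMPLIES 1)) -> 0
  row 6 [00110]: (0 AND ((0 IMPLIES 0) IMPLIES 1)) -> 0
  row 7 [00111]: (0 AND ((0 IMPLIES 1) IMPLIES 1)) -> 0
  row 8 [01000]: (1 AND ((0 IMPLIES 0) IMPLIES 0)) -> 0
  row 9 [01001]: (1 AND ((0 IMPLIES 1) IMPLIES 0)) -> 0
  row 10 [01010]: (1 AND ((0 IMPLIES 0) IMPLIES 0)) -> 0
  row 11 [01011]: (1 AND ((0 IMPLIES 1) IMPLIES 0)) -> 0
  row 12 [01100]: (1 AND ((0 IMPLIES 0) IMPLIES 1)) -> 1
  row 13 [01101]: (1 AND ((0 IMPLIES 1) IMPLIES 1)) -> 1
  row 14 [01110]: (1 AND ((0 IMPLIES 0) IMPLIES 1)) -> 1
  row 15 [01111]: (1 AND ((0 IMPLIES 1) IMPLIES 1)) -> 1
  row 16 [10000]: (0 AND ((1 IMPLIES 0) IMPLIES 0)) -> 0
  row 17 [10001]: (0 AND ((1 IMPLIES 1) IMPLIES 0)) -> 0
  row 18 [10010]: (0 AND ((1 IMPLIES 0) IMPLIES 0)) -> 0
  row 19 [10011]: (0 AND ((1 IMPLIES 1) IMPLIES 0)) -> 0
  row 20 [10100]: (0 AND ((1 IMPLIES 0) IMPLIES 1)) -> 0
  row 21 [10101]: (0 AND ((1 IMPLIES 1) IMPLIES 1)) -> 0
  row 22 [10110]: (0 AND ((1 IMPLIES 0) IMPLIES 1)) -> 0
  row 23 [10111]: (0 AND ((1 IMPLIES 1) IMPLIES 1)) -> 0
  row 24 [11000]: (1 AND ((1 IMPLIES 0) IMPLIES 0)) -> 1
  row 25 [11001]: (1 AND ((1 IMPLIES 1) IMPLIES 0)) -> 0
  row 26 [11010]: (1 AND ((1 IMPLIES 0) IMPLIES 0)) -> 1
  row 27 [11011]: (1 AND ((1 IMPLIES 1) IMPLIES 0)) -> 0
  row 28 [11100]: (1 AND ((1 IMPLIES 0) IMPLIES 1)) -> 1
  row 29 [11101]: (1 AND ((1 IMPLIES 1) IMPLIES 1)) -> 1
  row 30 [11110]: (1 AND ((1 IMPLIES 0) IMPLIES 1)) -> 1
  row 31 [11111]: (1 AND ((1 IMPLIES 1) IMPLIES 1)) -> 1
Full result column, 4 rows per line (a,b,c fixed per line; d,e runs 00..11 left to right):
  rows 0-3 [a,b,c=000]: 0000  = hex 0
  rows 4-7 [a,b,c=001]: 0000  = hex 0
  rows 8-11 [a,b,c=010]: 0000  = hex 0
  rows 12-15 [a,b,c=011]: 1111  = hex F
  rows 16-19 [a,b,c=100]: 0000  = hex 0
  rows 20-23 [a,b,c=101]: 0000  = hex 0
  rows 24-27 [a,b,c=110]: 1010  = hex A
  rows 28-31 [a,b,c=111]: 1111  = hex F
Output column (row 0 .. row 31) = 00000000000011110000000010101111
Output column grouped in 4s = 0000 0000 0000 1111 0000 0000 1010 1111 = 0x000F00AF
Convert to decimal digit by digit (value = value*16 + digit):
  0 -> 0
  0*16 + 0 = 0
  0*16 + 0 = 0
  0*16 + 15 (F) = 15
  15*16 + 0 = 240
  240*16 + 0 = 3840
  3840*16 + 10 (A) = 61450
  61450*16 + 15 (F) = 983215
Decimal = 983215

983215


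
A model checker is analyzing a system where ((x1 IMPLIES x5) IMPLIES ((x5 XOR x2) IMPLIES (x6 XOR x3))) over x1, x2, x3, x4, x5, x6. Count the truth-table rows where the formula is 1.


Formula: ((x1 IMPLIES x5) IMPLIES ((x5 XOR x2) IMPLIES (x6 XOR x3))) over 6 vars (64 rows)
Evaluate each row (x1, x2, x3, x4, x5, x6 as bits, MSB first):
  row 0 [000000]: ((0 IMPLIES 0) IMPLIES ((0 XOR 0) IMPLIES (0 XOR 0))) -> 1
  row 1 [000001]: ((0 IMPLIES 0) IMPLIES ((0 XOR 0) IMPLIES (1 XOR 0))) -> 1
  row 2 [000010]: ((0 IMPLIES 1) IMPLIES ((1 XOR 0) IMPLIES (0 XOR 0))) -> 0
  row 3 [000011]: ((0 IMPLIES 1) IMPLIES ((1 XOR 0) IMPLIES (1 XOR 0))) -> 1
  row 4 [000100]: ((0 IMPLIES 0) IMPLIES ((0 XOR 0) IMPLIES (0 XOR 0))) -> 1
  (every remaining row is evaluated the same way; all 64 results are listed next)
Full result column, 8 rows per line (x1,x2,x3 fixed per line; x4,x5,x6 runs 000..111 left to right):
  rows 0-7 [x1,x2,x3=000]: 11011101  (ones: 6)
  rows 8-15 [x1,x2,x3=001]: 11101110  (ones: 6)
  rows 16-23 [x1,x2,x3=010]: 01110111  (ones: 6)
  rows 24-31 [x1,x2,x3=011]: 10111011  (ones: 6)
  rows 32-39 [x1,x2,x3=100]: 11011101  (ones: 6)
  rows 40-47 [x1,x2,x3=101]: 11101110  (ones: 6)
  rows 48-55 [x1,x2,x3=110]: 11111111  (ones: 8)
  rows 56-63 [x1,x2,x3=111]: 11111111  (ones: 8)
Count of 1-rows = 6+6+6+6+6+6+8+8 = 52

52


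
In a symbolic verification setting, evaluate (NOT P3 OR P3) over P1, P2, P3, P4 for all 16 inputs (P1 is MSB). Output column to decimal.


Formula: (NOT P3 OR P3) over P1, P2, P3, P4 (16 rows)
Evaluate each row (bits = P1,P2,P3,P4, MSB first):
  row 0 [0000]: (NOT 0 OR 0) -> 1
  row 1 [0001]: (NOT 0 OR 0) -> 1
  row 2 [0010]: (NOT 1 OR 1) -> 1
  row 3 [0011]: (NOT 1 OR 1) -> 1
  row 4 [0100]: (NOT 0 OR 0) -> 1
  row 5 [0101]: (NOT 0 OR 0) -> 1
  row 6 [0110]: (NOT 1 OR 1) -> 1
  row 7 [0111]: (NOT 1 OR 1) -> 1
  row 8 [1000]: (NOT 0 OR 0) -> 1
  row 9 [1001]: (NOT 0 OR 0) -> 1
  row 10 [1010]: (NOT 1 OR 1) -> 1
  row 11 [1011]: (NOT 1 OR 1) -> 1
  row 12 [1100]: (NOT 0 OR 0) -> 1
  row 13 [1101]: (NOT 0 OR 0) -> 1
  row 14 [1110]: (NOT 1 OR 1) -> 1
  row 15 [1111]: (NOT 1 OR 1) -> 1
Full result column, 4 rows per line (P1,P2 fixed per line; P3,P4 runs 00..11 left to right):
  rows 0-3 [P1,P2=00]: 1111  = hex F
  rows 4-7 [P1,P2=01]: 1111  = hex F
  rows 8-11 [P1,P2=10]: 1111  = hex F
  rows 12-15 [P1,P2=11]: 1111  = hex F
Output column (row 0 .. row 15) = 1111111111111111
Output column grouped in 4s = 1111 1111 1111 1111 = 0xFFFF
Convert to decimal digit by digit (value = value*16 + digit):
  F -> 15
  15*16 + 15 (F) = 255
  255*16 + 15 (F) = 4095
  4095*16 + 15 (F) = 65535
Decimal = 65535

65535


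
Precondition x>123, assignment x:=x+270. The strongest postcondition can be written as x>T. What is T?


Formula: sp(P, x:=E) = exists old_x. (x = E[old_x/x]) AND P[old_x/x] (old_x is the value of x before the assignment; eliminate old_x by solving x = E[old_x/x] for old_x)
Step 1: Precondition P: x>123, i.e. old_x > 123
Step 2: Assignment gives x = old_x + 270, so old_x = x - 270
Step 3: Substitute into P: x - 270 > 123
Step 4: Simplify: x > 123+270 = 393

393


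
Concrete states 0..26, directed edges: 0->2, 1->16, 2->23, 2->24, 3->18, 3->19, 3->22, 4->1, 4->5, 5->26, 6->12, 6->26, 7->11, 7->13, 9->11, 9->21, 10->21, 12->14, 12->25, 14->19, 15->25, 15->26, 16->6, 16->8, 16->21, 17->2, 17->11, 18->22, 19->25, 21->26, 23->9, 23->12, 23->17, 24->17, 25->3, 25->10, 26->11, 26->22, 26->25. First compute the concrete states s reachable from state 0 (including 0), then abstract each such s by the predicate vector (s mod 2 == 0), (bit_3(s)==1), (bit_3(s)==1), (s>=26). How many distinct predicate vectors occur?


BFS from 0:
Concrete reachable: {0, 2, 3, 9, 10, 11, 12, 14, 17, 18, 19, 21, 22, 23, 24, 25, 26}
Abstract via predicates (s mod 2 == 0), (bit_3(s)==1), (bit_3(s)==1), (s>=26):
  (0,0,0,0) <- {3, 17, 19, 21, 23}
  (0,1,1,0) <- {9, 11, 25}
  (1,0,0,0) <- {0, 2, 18, 22}
  (1,1,1,0) <- {10, 12, 14, 24}
  (1,1,1,1) <- {26}
Distinct abstract states = 5

5


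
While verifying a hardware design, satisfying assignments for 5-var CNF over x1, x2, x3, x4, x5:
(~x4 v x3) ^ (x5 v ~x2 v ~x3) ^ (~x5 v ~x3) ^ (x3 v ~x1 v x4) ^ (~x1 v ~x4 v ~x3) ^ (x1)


CNF with 6 clauses over 5 vars (32 assignments).
An assignment satisfies CNF iff every clause has >=1 true literal.
Check each row (bits = x1,x2,x3,x4,x5; clause T/F shown):
  row 0 [00000]: clauses=TTTTTF -> 0
  row 1 [00001]: clauses=TTTTTF -> 0
  row 2 [00010]: clauses=FTTTTF -> 0
  row 3 [00011]: clauses=FTTTTF -> 0
  row 4 [00100]: clauses=TTTTTF -> 0
  row 5 [00101]: clauses=TTFTTF -> 0
  row 6 [00110]: clauses=TTTTTF -> 0
  row 7 [00111]: clauses=TTFTTF -> 0
  row 8 [01000]: clauses=TTTTTF -> 0
  row 9 [01001]: clauses=TTTTTF -> 0
  row 10 [01010]: clauses=FTTTTF -> 0
  row 11 [01011]: clauses=FTTTTF -> 0
  row 12 [01100]: clauses=TFTTTF -> 0
  row 13 [01101]: clauses=TTFTTF -> 0
  row 14 [01110]: clauses=TFTTTF -> 0
  row 15 [01111]: clauses=TTFTTF -> 0
  row 16 [10000]: clauses=TTTFTT -> 0
  row 17 [10001]: clauses=TTTFTT -> 0
  row 18 [10010]: clauses=FTTTTT -> 0
  row 19 [10011]: clauses=FTTTTT -> 0
  row 20 [10100]: clauses=TTTTTT -> 1
  row 21 [10101]: clauses=TTFTTT -> 0
  row 22 [10110]: clauses=TTTTFT -> 0
  row 23 [10111]: clauses=TTFTFT -> 0
  row 24 [11000]: clauses=TTTFTT -> 0
  row 25 [11001]: clauses=TTTFTT -> 0
  row 26 [11010]: clauses=FTTTTT -> 0
  row 27 [11011]: clauses=FTTTTT -> 0
  row 28 [11100]: clauses=TFTTTT -> 0
  row 29 [11101]: clauses=TTFTTT -> 0
  row 30 [11110]: clauses=TFTTFT -> 0
  row 31 [11111]: clauses=TTFTFT -> 0
Full result column, 8 rows per line (x1,x2 fixed per line; x3,x4,x5 runs 000..111 left to right):
  rows 0-7 [x1,x2=00]: 00000000  (ones: 0)
  rows 8-15 [x1,x2=01]: 00000000  (ones: 0)
  rows 16-23 [x1,x2=10]: 00001000  (ones: 1)
  rows 24-31 [x1,x2=11]: 00000000  (ones: 0)
Satisfying assignments = 0+0+1+0 = 1

1


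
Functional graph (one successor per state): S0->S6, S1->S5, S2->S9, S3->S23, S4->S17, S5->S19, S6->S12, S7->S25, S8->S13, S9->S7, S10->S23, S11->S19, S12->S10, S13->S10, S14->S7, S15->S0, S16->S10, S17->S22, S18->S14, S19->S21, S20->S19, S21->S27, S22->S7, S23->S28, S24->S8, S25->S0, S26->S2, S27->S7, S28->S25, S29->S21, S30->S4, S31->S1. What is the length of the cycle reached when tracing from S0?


Trace from S0 until a state repeats:
  S0 -> S6 -> S12 -> S10 -> S23 -> S28 -> S25 -> S0
S0 first seen at step 0, revisited at step 7.
Cycle length = 7 - 0 = 7

7


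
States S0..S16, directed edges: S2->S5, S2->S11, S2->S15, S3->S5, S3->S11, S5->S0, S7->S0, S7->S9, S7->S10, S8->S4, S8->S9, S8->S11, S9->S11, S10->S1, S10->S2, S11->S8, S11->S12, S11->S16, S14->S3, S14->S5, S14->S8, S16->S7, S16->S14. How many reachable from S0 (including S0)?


BFS from S0:
  layer 0: {S0}
Reachable set: {S0}
Count = 1

1


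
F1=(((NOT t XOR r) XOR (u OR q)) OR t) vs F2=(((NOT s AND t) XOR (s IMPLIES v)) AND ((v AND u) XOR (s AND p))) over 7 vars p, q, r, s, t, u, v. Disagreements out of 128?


F1 = (((NOT t XOR r) XOR (u OR q)) OR t)
F2 = (((NOT s AND t) XOR (s IMPLIES v)) AND ((v AND u) XOR (s AND p)))
Evaluate both on each of 128 rows (bits = p,q,r,s,t,u,v):
  row 0 [0000000]: F1=1 F2=0 (differ) -> 1
  row 1 [0000001]: F1=1 F2=0 (differ) -> 1
  row 2 [0000010]: F1=0 F2=0 -> 0
  row 3 [0000011]: F1=0 F2=1 (differ) -> 1
  row 4 [0000100]: F1=1 F2=0 (differ) -> 1
  (every remaining row is evaluated the same way; all 128 results are listed next)
Full result column, 8 rows per line (p,q,r,s fixed per line; t,u,v runs 000..111 left to right):
  rows 0-7 [p,q,r,s=0000]: 11011111  (ones: 7)
  rows 8-15 [p,q,r,s=0001]: 11011110  (ones: 6)
  rows 16-23 [p,q,r,s=0010]: 00101111  (ones: 5)
  rows 24-31 [p,q,r,s=0011]: 00101110  (ones: 4)
  rows 32-39 [p,q,r,s=0100]: 00011111  (ones: 5)
  rows 40-47 [p,q,r,s=0101]: 00011110  (ones: 4)
  rows 48-55 [p,q,r,s=0110]: 11101111  (ones: 7)
  rows 56-63 [p,q,r,s=0111]: 11101110  (ones: 6)
  rows 64-71 [p,q,r,s=1000]: 11011111  (ones: 7)
  rows 72-79 [p,q,r,s=1001]: 10001011  (ones: 4)
  rows 80-87 [p,q,r,s=1010]: 00101111  (ones: 5)
  rows 88-95 [p,q,r,s=1011]: 01111011  (ones: 6)
  rows 96-103 [p,q,r,s=1100]: 00011111  (ones: 5)
  rows 104-111 [p,q,r,s=1101]: 01001011  (ones: 4)
  rows 112-119 [p,q,r,s=1110]: 11101111  (ones: 7)
  rows 120-127 [p,q,r,s=1111]: 10111011  (ones: 6)
Disagreements = 7+6+5+4+5+4+7+6+7+4+5+6+5+4+7+6 = 88

88
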